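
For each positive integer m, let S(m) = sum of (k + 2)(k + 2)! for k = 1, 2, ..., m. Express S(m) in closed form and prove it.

S(m) = (m + 3)! - 6

We claim S(m) = (m + 3)! - 6 for all m ≥ 1.
Base step (m = 1): S(1) = 18, and the closed form gives 18. They agree.
Inductive step: suppose the statement holds for some k ≥ 1, so S(k) = (k + 3)! - 6.
Then S(k+1) = S(k) + ((k + 3)(k + 3)!) = ((k + 3)! - 6) + ((k + 3)(k + 3)!).
Simplifying, S(k+1) = ((k+1) + 3)! - 6,
which is the closed form with m = k+1.
By induction, the statement is established for all m ≥ 1.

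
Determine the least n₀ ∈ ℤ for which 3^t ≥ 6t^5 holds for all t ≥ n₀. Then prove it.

At t = 13: 1594323 < 2227758, so the inequality fails and n₀ ≥ 14. We prove 3^t ≥ 6t^5 for all t ≥ 14.
When t = 14: 3^t = 4782969 and 6t^5 = 3226944, so 4782969 ≥ 3226944.
Suppose the result is true for t = r, so 3^r ≥ 6r^5.
Then 3^(r + 1) = 3·(3^r) ≥ 3·(6r^5).
Also, for r ≥ 14 we have 3·(6r^5) ≥ 6(r+1)^5, since 3 ≥ (1 + 1/r)^5 for all r ≥ 14.
Combining, 3^(r + 1) ≥ 6(r+1)^5.
By induction, the statement is established for all t ≥ 14.
Hence the smallest such n₀ is 14.

n₀ = 14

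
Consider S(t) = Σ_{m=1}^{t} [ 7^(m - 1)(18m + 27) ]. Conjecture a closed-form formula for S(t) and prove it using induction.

S(t) = 7^t(3t + 4) - 4

We claim S(t) = 7^t(3t + 4) - 4 for all t ≥ 1.
For the base case t = 1: S(1) = 45, and the closed form gives 45. They agree.
For the inductive step, assume it holds for an arbitrary m ≥ 1, so S(m) = 7^m(3m + 4) - 4.
Then S(m+1) = S(m) + (7^m(18m + 45)) = (7^m(3m + 4) - 4) + (7^m(18m + 45)).
Simplifying, S(m+1) = 21·7^m·m + 49·7^m - 4 = 7^(m+1)(3(m+1) + 4) - 4,
which is the closed form with t = m+1.
By the principle of mathematical induction, the result holds for all t ≥ 1.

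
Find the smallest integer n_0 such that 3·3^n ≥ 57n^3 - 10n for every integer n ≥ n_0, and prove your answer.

At n = 8: 19683 < 29104, so the inequality fails and n_0 ≥ 9. We prove 3·3^n ≥ 57n^3 - 10n for all n ≥ 9.
Base step (n = 9): 3·3^n = 59049 and 57n^3 - 10n = 41463, so 59049 ≥ 41463.
For the inductive step, assume it holds for an arbitrary j ≥ 9, so 3·3^j ≥ 57j^3 - 10j.
Then 3·3^(j + 1) = 3·(3·3^j) ≥ 3·(57j^3 - 10j).
Also, for j ≥ 9 we have 3·(57j^3 - 10j) ≥ 57(j+1)^3 - 10(j+1), since 3·(57j^3 - 10j) − (57(j+1)^3 - 10(j+1)) = 114j^3 - 171j^2 - 191j - 47, which is nonnegative for all j ≥ 9.
Combining, 3·3^(j + 1) ≥ 57(j+1)^3 - 10(j+1).
This completes the induction.
Hence the smallest such n_0 is 9.

n_0 = 9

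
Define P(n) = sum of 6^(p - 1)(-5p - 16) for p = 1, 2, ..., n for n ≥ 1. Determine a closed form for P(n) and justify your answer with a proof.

P(n) = -6^n(n + 3) + 3

We claim P(n) = -6^n(n + 3) + 3 for all n ≥ 1.
For the base case n = 1: P(1) = -21, and the closed form gives -21. They agree.
For the inductive step, assume it holds for an arbitrary p ≥ 1, so P(p) = -6^p(p + 3) + 3.
Then P(p+1) = P(p) + (6^p(-5p - 21)) = (-6^p(p + 3) + 3) + (6^p(-5p - 21)).
Simplifying, P(p+1) = -6·6^p·p - 24·6^p + 3 = -6^(p+1)((p+1) + 3) + 3,
which is the closed form with n = p+1.
By the principle of mathematical induction, the result holds for all n ≥ 1.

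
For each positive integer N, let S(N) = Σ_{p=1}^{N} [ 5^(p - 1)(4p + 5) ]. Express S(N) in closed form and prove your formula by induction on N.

We claim S(N) = 5^N(N + 1) - 1 for all N ≥ 1.
Base case (N = 1): S(1) = 9, and the closed form gives 9. They agree.
Inductive step: suppose the statement holds for some p ≥ 1, so S(p) = 5^p(p + 1) - 1.
Then S(p+1) = S(p) + (5^p(4p + 9)) = (5^p(p + 1) - 1) + (5^p(4p + 9)).
Simplifying, S(p+1) = 5·5^p·p + 10·5^p - 1 = 5^(p+1)((p+1) + 1) - 1,
which is the closed form with N = p+1.
Hence, by induction on N, the claim holds for every N ≥ 1.

S(N) = 5^N(N + 1) - 1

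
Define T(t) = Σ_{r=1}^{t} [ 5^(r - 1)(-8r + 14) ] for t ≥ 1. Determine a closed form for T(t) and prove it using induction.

T(t) = 2·5^t(-t + 2) - 4

We claim T(t) = 2·5^t(-t + 2) - 4 for all t ≥ 1.
Base case (t = 1): T(1) = 6, and the closed form gives 6. They agree.
Inductive step: suppose the statement holds for some r ≥ 1, so T(r) = 2·5^r(-r + 2) - 4.
Then T(r+1) = T(r) + (5^r(-8r + 6)) = (2·5^r(-r + 2) - 4) + (5^r(-8r + 6)).
Simplifying, T(r+1) = -10·5^r·r + 10·5^r - 4 = 2·5^(r+1)(-(r+1) + 2) - 4,
which is the closed form with t = r+1.
This completes the induction.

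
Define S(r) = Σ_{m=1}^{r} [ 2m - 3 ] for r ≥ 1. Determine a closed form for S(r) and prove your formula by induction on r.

We claim S(r) = r(r - 2) for all r ≥ 1.
Base case (r = 1): S(1) = -1, and the closed form gives -1. They agree.
For the inductive step, assume it holds for an arbitrary m ≥ 1, so S(m) = m(m - 2).
Then S(m+1) = S(m) + (2m - 1) = (m(m - 2)) + (2m - 1).
Simplifying, S(m+1) = (m - 1)(m + 1) = (m+1)((m+1) - 2),
which is the closed form with r = m+1.
By induction, the statement is established for all r ≥ 1.

S(r) = r(r - 2)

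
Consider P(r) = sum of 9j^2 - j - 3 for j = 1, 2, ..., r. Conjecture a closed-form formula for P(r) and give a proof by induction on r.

We claim P(r) = r(3r^2 + 4r - 2) for all r ≥ 1.
Base case (r = 1): P(1) = 5, and the closed form gives 5. They agree.
Suppose the result is true for r = j, so P(j) = j(3j^2 + 4j - 2).
Then P(j+1) = P(j) + (-j + 9(j + 1)^2 - 4) = (j(3j^2 + 4j - 2)) + (-j + 9(j + 1)^2 - 4).
Simplifying, P(j+1) = (j + 1)(3j^2 + 10j + 5) = (j+1)(3(j+1)^2 + 4(j+1) - 2),
which is the closed form with r = j+1.
This completes the induction.

P(r) = r(3r^2 + 4r - 2)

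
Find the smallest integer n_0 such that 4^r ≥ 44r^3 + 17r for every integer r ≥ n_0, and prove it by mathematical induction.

At r = 6: 4096 < 9606, so the inequality fails and n_0 ≥ 7. We prove 4^r ≥ 44r^3 + 17r for all r ≥ 7.
Base case (r = 7): 4^r = 16384 and 44r^3 + 17r = 15211, so 16384 ≥ 15211.
Inductive step: suppose the statement holds for some k ≥ 7, so 4^k ≥ 44k^3 + 17k.
Then 4^(k + 1) = 4·(4^k) ≥ 4·(44k^3 + 17k).
Also, for k ≥ 7 we have 4·(44k^3 + 17k) ≥ 44(k+1)^3 + 17(k+1), since 4·(44k^3 + 17k) − (44(k+1)^3 + 17(k+1)) = 132k^3 - 132k^2 - 81k - 61, which is nonnegative for all k ≥ 7.
Combining, 4^(k + 1) ≥ 44(k+1)^3 + 17(k+1).
Hence, by induction on r, the claim holds for every r ≥ 7.
Hence the smallest such n_0 is 7.

n_0 = 7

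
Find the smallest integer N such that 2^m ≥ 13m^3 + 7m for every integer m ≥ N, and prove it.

N = 16

At m = 15: 32768 < 43980, so the inequality fails and N ≥ 16. We prove 2^m ≥ 13m^3 + 7m for all m ≥ 16.
For the base case m = 16: 2^m = 65536 and 13m^3 + 7m = 53360, so 65536 ≥ 53360.
Suppose the result is true for m = j, so 2^j ≥ 13j^3 + 7j.
Then 2^(j + 1) = 2·(2^j) ≥ 2·(13j^3 + 7j).
Also, for j ≥ 16 we have 2·(13j^3 + 7j) ≥ 13(j+1)^3 + 7(j+1), since 2·(13j^3 + 7j) − (13(j+1)^3 + 7(j+1)) = 13j^3 - 39j^2 - 32j - 20, which is nonnegative for all j ≥ 16.
Combining, 2^(j + 1) ≥ 13(j+1)^3 + 7(j+1).
By induction, the statement is established for all m ≥ 16.
Hence the smallest such N is 16.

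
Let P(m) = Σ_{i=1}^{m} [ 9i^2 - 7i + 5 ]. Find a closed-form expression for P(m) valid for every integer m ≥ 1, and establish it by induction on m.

We claim P(m) = m(3m^2 + m + 3) for all m ≥ 1.
Base case (m = 1): P(1) = 7, and the closed form gives 7. They agree.
For the inductive step, assume it holds for an arbitrary i ≥ 1, so P(i) = i(3i^2 + i + 3).
Then P(i+1) = P(i) + (9i^2 + 11i + 7) = (i(3i^2 + i + 3)) + (9i^2 + 11i + 7).
Simplifying, P(i+1) = (i + 1)(3i^2 + 7i + 7) = (i+1)(3(i+1)^2 + (i+1) + 3),
which is the closed form with m = i+1.
Hence, by induction on m, the claim holds for every m ≥ 1.

P(m) = m(3m^2 + m + 3)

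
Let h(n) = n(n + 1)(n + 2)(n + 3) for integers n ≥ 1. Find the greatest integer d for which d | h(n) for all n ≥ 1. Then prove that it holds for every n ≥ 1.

Computing the first values: h(1) = 24 and h(2) = 120; gcd(24, 120) = 24, so d ≤ 24.
We prove 24 | n(n + 1)(n + 2)(n + 3) for all n ≥ 1 by induction on n.
Base case (n = 1): h(1) = 24 = 24·(1), so 24 | h(1).
Suppose the result is true for n = i, i.e. 24 | h(i). Then
h(i+1) − h(i) = (i+1)·(i+2)·(i+3)·(i+4) − i·(i+1)·(i+2)·(i+3) = (i+1)·(i+2)·(i+3)·[(i+4) − i] = 4·(i+1)·(i+2)·(i+3). The product of 3 consecutive integers is divisible by (3)! = 6, so h(i+1) − h(i) is divisible by 4·6 = 24. By the inductive hypothesis 24 | h(i), hence 24 | h(i+1).
By the principle of mathematical induction, the result holds for all n ≥ 1.
Therefore the largest such d is 24.

d = 24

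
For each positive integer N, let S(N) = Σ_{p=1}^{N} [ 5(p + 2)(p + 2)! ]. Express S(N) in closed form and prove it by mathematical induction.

We claim S(N) = 5(N + 3)! - 30 for all N ≥ 1.
For the base case N = 1: S(1) = 90, and the closed form gives 90. They agree.
Inductive step: assume the claim holds for N = p, so S(p) = 5(p + 3)! - 30.
Then S(p+1) = S(p) + (5(p + 3)(p + 3)!) = (5(p + 3)! - 30) + (5(p + 3)(p + 3)!).
Simplifying, S(p+1) = 5((p+1) + 3)! - 30,
which is the closed form with N = p+1.
By induction, the statement is established for all N ≥ 1.

S(N) = 5(N + 3)! - 30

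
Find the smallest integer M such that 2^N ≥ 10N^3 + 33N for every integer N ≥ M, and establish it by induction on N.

M = 16

At N = 15: 32768 < 34245, so the inequality fails and M ≥ 16. We prove 2^N ≥ 10N^3 + 33N for all N ≥ 16.
Base case (N = 16): 2^N = 65536 and 10N^3 + 33N = 41488, so 65536 ≥ 41488.
For the inductive step, assume it holds for an arbitrary k ≥ 16, so 2^k ≥ 10k^3 + 33k.
Then 2^(k + 1) = 2·(2^k) ≥ 2·(10k^3 + 33k).
Also, for k ≥ 16 we have 2·(10k^3 + 33k) ≥ 10(k+1)^3 + 33(k+1), since 2·(10k^3 + 33k) − (10(k+1)^3 + 33(k+1)) = 10k^3 - 30k^2 + 3k - 43, which is nonnegative for all k ≥ 16.
Combining, 2^(k + 1) ≥ 10(k+1)^3 + 33(k+1).
Hence, by induction on N, the claim holds for every N ≥ 16.
Hence the smallest such M is 16.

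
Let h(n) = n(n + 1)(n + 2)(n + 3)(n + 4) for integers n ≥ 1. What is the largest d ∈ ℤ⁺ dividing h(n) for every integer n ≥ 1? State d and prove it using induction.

Computing the first values: h(1) = 120 and h(2) = 720; gcd(120, 720) = 120, so d ≤ 120.
We prove 120 | n(n + 1)(n + 2)(n + 3)(n + 4) for all n ≥ 1 by induction on n.
Base step (n = 1): h(1) = 120 = 120·(1), so 120 | h(1).
Inductive step: assume the claim holds for n = j, i.e. 120 | h(j). Then
h(j+1) − h(j) = (j+1)·(j+2)·(j+3)·(j+4)·(j+5) − j·(j+1)·(j+2)·(j+3)·(j+4) = (j+1)·(j+2)·(j+3)·(j+4)·[(j+5) − j] = 5·(j+1)·(j+2)·(j+3)·(j+4). The product of 4 consecutive integers is divisible by (4)! = 24, so h(j+1) − h(j) is divisible by 5·24 = 120. By the inductive hypothesis 120 | h(j), hence 120 | h(j+1).
By the principle of mathematical induction, the result holds for all n ≥ 1.
Therefore the largest such d is 120.

d = 120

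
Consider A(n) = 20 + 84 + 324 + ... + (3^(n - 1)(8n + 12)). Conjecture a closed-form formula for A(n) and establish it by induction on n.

We claim A(n) = 4·3^n(n + 1) - 4 for all n ≥ 1.
Base case (n = 1): A(1) = 20, and the closed form gives 20. They agree.
Inductive step: suppose the statement holds for some p ≥ 1, so A(p) = 4·3^p(p + 1) - 4.
Then A(p+1) = A(p) + (3^p(8p + 20)) = (4·3^p(p + 1) - 4) + (3^p(8p + 20)).
Simplifying, A(p+1) = 12·3^p·p + 24·3^p - 4 = 4·3^(p+1)((p+1) + 1) - 4,
which is the closed form with n = p+1.
By induction, the statement is established for all n ≥ 1.

A(n) = 4·3^n(n + 1) - 4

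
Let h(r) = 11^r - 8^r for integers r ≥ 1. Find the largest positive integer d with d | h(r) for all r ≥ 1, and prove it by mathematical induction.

Computing the first values: h(1) = 3 and h(2) = 57; gcd(3, 57) = 3, so d ≤ 3.
We prove 3 | 11^r - 8^r for all r ≥ 1 by induction on r.
Base step (r = 1): h(1) = 3 = 3·(1), so 3 | h(1).
Suppose the result is true for r = i, i.e. 3 | h(i). Then
11^{i+1} − 8^{i+1} = 11·11^i − 8·8^i = 11·(11^i − 8^i) + (3)·8^i. The first term is divisible by 3 by the inductive hypothesis, and the second term (3)·8^i is divisible by 3 since 3 | 3. Hence 3 | h(i+1).
Hence, by induction on r, the claim holds for every r ≥ 1.
Therefore the largest such d is 3.

d = 3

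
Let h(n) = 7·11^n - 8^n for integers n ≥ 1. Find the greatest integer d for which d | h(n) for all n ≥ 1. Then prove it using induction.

d = 3

Computing the first values: h(1) = 69 and h(2) = 783; gcd(69, 783) = 3, so d ≤ 3.
We prove 3 | 7·11^n - 8^n for all n ≥ 1 by induction on n.
For the base case n = 1: h(1) = 69 = 3·(23), so 3 | h(1).
Inductive step: assume the claim holds for n = m, i.e. 3 | h(m). Then
h(m+1) − 11·h(m) = (7·11^(m+1) - 8^(m+1)) − 11·(7·11^m - 8^m) = (-1)·8^m·(8 − 11) = (3)·8^m. Since 3 | h(m) by the inductive hypothesis, 3 | 11·h(m); and 3 | 3 since 3 = 3·1. Therefore 3 | h(m+1).
This completes the induction.
Therefore the largest such d is 3.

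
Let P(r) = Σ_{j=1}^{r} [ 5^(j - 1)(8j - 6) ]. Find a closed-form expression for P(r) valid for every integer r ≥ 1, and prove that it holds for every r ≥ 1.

P(r) = 2·5^r(r - 1) + 2

We claim P(r) = 2·5^r(r - 1) + 2 for all r ≥ 1.
Base case (r = 1): P(1) = 2, and the closed form gives 2. They agree.
For the inductive step, assume it holds for an arbitrary j ≥ 1, so P(j) = 2·5^j(j - 1) + 2.
Then P(j+1) = P(j) + (5^j(8j + 2)) = (2·5^j(j - 1) + 2) + (5^j(8j + 2)).
Simplifying, P(j+1) = 10·5^j·j + 2 = 2·5^(j+1)((j+1) - 1) + 2,
which is the closed form with r = j+1.
By the principle of mathematical induction, the result holds for all r ≥ 1.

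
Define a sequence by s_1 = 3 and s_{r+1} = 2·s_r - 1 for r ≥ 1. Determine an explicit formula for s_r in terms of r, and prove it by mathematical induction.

Computing the first terms: s_1 = 3, s_2 = 5, s_3 = 9. This suggests s_r = 2^r + 1.
Base step (r = 1): the formula gives 3 = 3 = s_1.
For the inductive step, assume it holds for an arbitrary m ≥ 1, so s_m = 2^m + 1.
Then s_{m+1} = 2·s_m - 1 = 2·(2^m + 1) - 1 = 2^(m + 1) + 1,
which is the claimed formula at r = m+1.
Hence, by induction on r, the claim holds for every r ≥ 1.

s_r = 2^r + 1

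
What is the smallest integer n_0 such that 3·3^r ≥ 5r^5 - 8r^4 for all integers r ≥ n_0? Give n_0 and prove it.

At r = 11: 531441 < 688127, so the inequality fails and n_0 ≥ 12. We prove 3·3^r ≥ 5r^5 - 8r^4 for all r ≥ 12.
When r = 12: 3·3^r = 1594323 and 5r^5 - 8r^4 = 1078272, so 1594323 ≥ 1078272.
Inductive step: suppose the statement holds for some m ≥ 12, so 3·3^m ≥ 5m^5 - 8m^4.
Then 3·3^(m + 1) = 3·(3·3^m) ≥ 3·(5m^5 - 8m^4).
Also, for m ≥ 12 we have 3·(5m^5 - 8m^4) ≥ 5(m+1)^5 - 8(m+1)^4, since 3·(5m^5 - 8m^4) − (5(m+1)^5 - 8(m+1)^4) = 10m^5 - 41m^4 - 18m^3 - 2m^2 + 7m + 3, which is nonnegative for all m ≥ 12.
Combining, 3·3^(m + 1) ≥ 5(m+1)^5 - 8(m+1)^4.
By the principle of mathematical induction, the result holds for all r ≥ 12.
Hence the smallest such n_0 is 12.

n_0 = 12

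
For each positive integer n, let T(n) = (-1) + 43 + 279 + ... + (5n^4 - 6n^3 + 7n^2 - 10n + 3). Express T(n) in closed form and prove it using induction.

T(n) = n(n^4 + n^3 + n^2 - 3n - 1)

We claim T(n) = n(n^4 + n^3 + n^2 - 3n - 1) for all n ≥ 1.
For the base case n = 1: T(1) = -1, and the closed form gives -1. They agree.
Suppose the result is true for n = p, so T(p) = p(p^4 + p^3 + p^2 - 3p - 1).
Then T(p+1) = T(p) + (5p^4 + 14p^3 + 19p^2 + 6p - 1) = (p(p^4 + p^3 + p^2 - 3p - 1)) + (5p^4 + 14p^3 + 19p^2 + 6p - 1).
Simplifying, T(p+1) = (p + 1)(p^4 + 5p^3 + 10p^2 + 6p - 1) = (p+1)((p+1)^4 + (p+1)^3 + (p+1)^2 - 3(p+1) - 1),
which is the closed form with n = p+1.
By the principle of mathematical induction, the result holds for all n ≥ 1.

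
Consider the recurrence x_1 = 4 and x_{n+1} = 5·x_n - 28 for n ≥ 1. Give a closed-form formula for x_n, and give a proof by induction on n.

Computing the first terms: x_1 = 4, x_2 = -8, x_3 = -68. This suggests x_n = -3·5^(n - 1) + 7.
For the base case n = 1: the formula gives 4 = 4 = x_1.
Inductive step: suppose the statement holds for some k ≥ 1, so x_k = -3·5^(k - 1) + 7.
Then x_{k+1} = 5·x_k - 28 = 5·(-3·5^(k - 1) + 7) - 28 = -3·5^k + 7 = -3·5^((k+1) - 1) + 7,
which is the claimed formula at n = k+1.
This completes the induction.

x_n = -3·5^(n - 1) + 7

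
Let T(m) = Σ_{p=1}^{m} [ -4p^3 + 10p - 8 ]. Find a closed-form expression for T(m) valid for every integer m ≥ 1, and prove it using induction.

We claim T(m) = -m(m^3 + 2m^2 - 4m + 3) for all m ≥ 1.
Base case (m = 1): T(1) = -2, and the closed form gives -2. They agree.
Inductive step: assume the claim holds for m = p, so T(p) = p(-p^3 - 2p^2 + 4p - 3).
Then T(p+1) = T(p) + (10p - 4(p + 1)^3 + 2) = (p(-p^3 - 2p^2 + 4p - 3)) + (10p - 4(p + 1)^3 + 2).
Simplifying, T(p+1) = -(p + 1)(p^3 + 5p^2 + 3p + 2) = -(p+1)((p+1)^3 + 2(p+1)^2 - 4(p+1) + 3),
which is the closed form with m = p+1.
By induction, the statement is established for all m ≥ 1.

T(m) = -m(m^3 + 2m^2 - 4m + 3)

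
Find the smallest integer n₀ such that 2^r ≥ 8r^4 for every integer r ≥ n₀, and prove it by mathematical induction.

n₀ = 21

At r = 20: 1048576 < 1280000, so the inequality fails and n₀ ≥ 21. We prove 2^r ≥ 8r^4 for all r ≥ 21.
When r = 21: 2^r = 2097152 and 8r^4 = 1555848, so 2097152 ≥ 1555848.
For the inductive step, assume it holds for an arbitrary m ≥ 21, so 2^m ≥ 8m^4.
Then 2^(m + 1) = 2·(2^m) ≥ 2·(8m^4).
Also, for m ≥ 21 we have 2·(8m^4) ≥ 8(m+1)^4, since 2 ≥ (1 + 1/m)^4 for all m ≥ 21.
Combining, 2^(m + 1) ≥ 8(m+1)^4.
By the principle of mathematical induction, the result holds for all r ≥ 21.
Hence the smallest such n₀ is 21.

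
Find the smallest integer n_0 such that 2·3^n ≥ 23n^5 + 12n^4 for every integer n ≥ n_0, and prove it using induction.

n_0 = 15

At n = 14: 9565938 < 12830944, so the inequality fails and n_0 ≥ 15. We prove 2·3^n ≥ 23n^5 + 12n^4 for all n ≥ 15.
For the base case n = 15: 2·3^n = 28697814 and 23n^5 + 12n^4 = 18073125, so 28697814 ≥ 18073125.
For the inductive step, assume it holds for an arbitrary i ≥ 15, so 2·3^i ≥ 23i^5 + 12i^4.
Then 2·3^(i + 1) = 3·(2·3^i) ≥ 3·(23i^5 + 12i^4).
Also, for i ≥ 15 we have 3·(23i^5 + 12i^4) ≥ 23(i+1)^5 + 12(i+1)^4, since 3·(23i^5 + 12i^4) − (23(i+1)^5 + 12(i+1)^4) = 46i^5 - 91i^4 - 278i^3 - 302i^2 - 163i - 35, which is nonnegative for all i ≥ 15.
Combining, 2·3^(i + 1) ≥ 23(i+1)^5 + 12(i+1)^4.
By the principle of mathematical induction, the result holds for all n ≥ 15.
Hence the smallest such n_0 is 15.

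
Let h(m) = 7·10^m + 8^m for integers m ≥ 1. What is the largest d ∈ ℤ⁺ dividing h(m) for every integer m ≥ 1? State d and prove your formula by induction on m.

d = 2

Computing the first values: h(1) = 78 and h(2) = 764; gcd(78, 764) = 2, so d ≤ 2.
We prove 2 | 7·10^m + 8^m for all m ≥ 1 by induction on m.
When m = 1: h(1) = 78 = 2·(39), so 2 | h(1).
Inductive step: suppose the statement holds for some k ≥ 1, i.e. 2 | h(k). Then
h(k+1) − 10·h(k) = (7·10^(k+1) + 8^(k+1)) − 10·(7·10^k + 8^k) = (1)·8^k·(8 − 10) = (-2)·8^k. Since 2 | h(k) by the inductive hypothesis, 2 | 10·h(k); and 2 | -2 since -2 = 2·-1. Therefore 2 | h(k+1).
This completes the induction.
Therefore the largest such d is 2.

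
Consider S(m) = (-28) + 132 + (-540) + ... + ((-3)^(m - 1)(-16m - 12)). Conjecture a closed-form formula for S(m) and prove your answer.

We claim S(m) = 4(-3)^m(m + 1) - 4 for all m ≥ 1.
Base case (m = 1): S(1) = -28, and the closed form gives -28. They agree.
For the inductive step, assume it holds for an arbitrary p ≥ 1, so S(p) = 4(-3)^p(p + 1) - 4.
Then S(p+1) = S(p) + ((-3)^p(-16p - 28)) = (4(-3)^p(p + 1) - 4) + ((-3)^p(-16p - 28)).
Simplifying, S(p+1) = -12(-3)^p·p - 24(-3)^p - 4 = 4(-3)^(p+1)((p+1) + 1) - 4,
which is the closed form with m = p+1.
Hence, by induction on m, the claim holds for every m ≥ 1.

S(m) = 4(-3)^m(m + 1) - 4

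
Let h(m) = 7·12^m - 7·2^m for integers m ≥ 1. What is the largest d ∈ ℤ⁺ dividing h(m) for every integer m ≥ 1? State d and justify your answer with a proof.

Computing the first values: h(1) = 70 and h(2) = 980; gcd(70, 980) = 70, so d ≤ 70.
We prove 70 | 7·12^m - 7·2^m for all m ≥ 1 by induction on m.
When m = 1: h(1) = 70 = 70·(1), so 70 | h(1).
Suppose the result is true for m = r, i.e. 70 | h(r). Then
h(r+1) − 12·h(r) = (7·12^(r+1) - 7·2^(r+1)) − 12·(7·12^r - 7·2^r) = (-7)·2^r·(2 − 12) = (70)·2^r. Since 70 | h(r) by the inductive hypothesis, 70 | 12·h(r); and 70 | 70 since 70 = 70·1. Therefore 70 | h(r+1).
By induction, the statement is established for all m ≥ 1.
Therefore the largest such d is 70.

d = 70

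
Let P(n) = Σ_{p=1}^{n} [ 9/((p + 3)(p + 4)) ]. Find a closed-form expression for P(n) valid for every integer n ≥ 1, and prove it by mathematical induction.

P(n) = 9n/(4(n + 4))

We claim P(n) = 9n/(4(n + 4)) for all n ≥ 1.
Base step (n = 1): P(1) = 9/20, and the closed form gives 9/20. They agree.
Inductive step: suppose the statement holds for some p ≥ 1, so P(p) = 9p/(4(p + 4)).
Then P(p+1) = P(p) + (9/((p + 4)(p + 5))) = (9p/(4(p + 4))) + (9/((p + 4)(p + 5))).
Simplifying, P(p+1) = 9(p + 1)/(4(p + 5)) = 9(p+1)/(4((p+1) + 4)),
which is the closed form with n = p+1.
By induction, the statement is established for all n ≥ 1.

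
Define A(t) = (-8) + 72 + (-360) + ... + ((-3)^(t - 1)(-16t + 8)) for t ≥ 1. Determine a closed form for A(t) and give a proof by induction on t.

We claim A(t) = (-3)^t(4t - 1) + 1 for all t ≥ 1.
When t = 1: A(1) = -8, and the closed form gives -8. They agree.
Suppose the result is true for t = m, so A(m) = (-3)^m(4m - 1) + 1.
Then A(m+1) = A(m) + ((-3)^m(-16m - 8)) = ((-3)^m(4m - 1) + 1) + ((-3)^m(-16m - 8)).
Simplifying, A(m+1) = -12(-3)^m·m - 9(-3)^m + 1 = (-3)^(m+1)(4(m+1) - 1) + 1,
which is the closed form with t = m+1.
By induction, the statement is established for all t ≥ 1.

A(t) = (-3)^t(4t - 1) + 1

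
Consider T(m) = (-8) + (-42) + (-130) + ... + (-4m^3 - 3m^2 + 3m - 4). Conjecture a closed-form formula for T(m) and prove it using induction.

T(m) = -m(m + 3)(m^2 + 1)

We claim T(m) = -m(m + 3)(m^2 + 1) for all m ≥ 1.
For the base case m = 1: T(1) = -8, and the closed form gives -8. They agree.
Inductive step: assume the claim holds for m = r, so T(r) = r(-r^3 - 3r^2 - r - 3).
Then T(r+1) = T(r) + (-4r^3 - 15r^2 - 15r - 8) = (r(-r^3 - 3r^2 - r - 3)) + (-4r^3 - 15r^2 - 15r - 8).
Simplifying, T(r+1) = -(r + 1)(r + 4)(r^2 + 2r + 2) = -(r+1)((r+1) + 3)((r+1)^2 + 1),
which is the closed form with m = r+1.
By induction, the statement is established for all m ≥ 1.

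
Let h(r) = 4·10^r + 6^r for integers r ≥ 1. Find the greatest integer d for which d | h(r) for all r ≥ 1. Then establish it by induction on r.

d = 2

Computing the first values: h(1) = 46 and h(2) = 436; gcd(46, 436) = 2, so d ≤ 2.
We prove 2 | 4·10^r + 6^r for all r ≥ 1 by induction on r.
Base case (r = 1): h(1) = 46 = 2·(23), so 2 | h(1).
Inductive step: suppose the statement holds for some m ≥ 1, i.e. 2 | h(m). Then
h(m+1) − 10·h(m) = (4·10^(m+1) + 6^(m+1)) − 10·(4·10^m + 6^m) = (1)·6^m·(6 − 10) = (-4)·6^m. Since 2 | h(m) by the inductive hypothesis, 2 | 10·h(m); and 2 | -4 since -4 = 2·-2. Therefore 2 | h(m+1).
By induction, the statement is established for all r ≥ 1.
Therefore the largest such d is 2.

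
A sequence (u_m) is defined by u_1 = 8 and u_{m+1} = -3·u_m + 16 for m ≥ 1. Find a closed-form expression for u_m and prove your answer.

u_m = 4(-3)^(m - 1) + 4

Computing the first terms: u_1 = 8, u_2 = -8, u_3 = 40. This suggests u_m = 4(-3)^(m - 1) + 4.
When m = 1: the formula gives 8 = 8 = u_1.
Inductive step: assume the claim holds for m = i, so u_i = 4(-3)^(i - 1) + 4.
Then u_{i+1} = -3·u_i + 16 = -3·(4(-3)^(i - 1) + 4) + 16 = 4(-3)^i + 4 = 4(-3)^((i+1) - 1) + 4,
which is the claimed formula at m = i+1.
By induction, the statement is established for all m ≥ 1.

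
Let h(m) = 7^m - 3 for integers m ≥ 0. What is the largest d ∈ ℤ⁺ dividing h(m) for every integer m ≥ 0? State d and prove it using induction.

Computing the first values: h(0) = -2 and h(1) = 4; gcd(-2, 4) = 2, so d ≤ 2.
We prove 2 | 7^m - 3 for all m ≥ 0 by induction on m.
When m = 0: h(0) = -2 = 2·(-1), so 2 | h(0).
Suppose the result is true for m = p, i.e. 2 | h(p). Then
h(p+1) = 7^(p+1) - 3 = 7·(7^p - 3) + 18 = 7·h(p) + 18. The first term is divisible by 2 by the inductive hypothesis, and 18 is divisible by 2. Hence 2 | h(p+1).
By induction, the statement is established for all m ≥ 0.
Therefore the largest such d is 2.

d = 2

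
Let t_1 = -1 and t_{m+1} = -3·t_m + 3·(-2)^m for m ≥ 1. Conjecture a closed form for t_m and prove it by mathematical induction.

Computing the first terms: t_1 = -1, t_2 = -3, t_3 = 21. This suggests t_m = 3(-2)^m + 5(-3)^(m - 1).
When m = 1: the formula gives -1 = -1 = t_1.
Inductive step: assume the claim holds for m = p, so t_p = 3(-2)^p + 5(-3)^(p - 1).
Then t_{p+1} = -3·t_p + 3·(-2)^p = -3·(3(-2)^p + 5(-3)^(p - 1)) + 3·(-2)^p = 3(-2)^(p + 1) + 5(-3)^p = 3(-2)^(p+1) + 5(-3)^((p+1) - 1),
which is the claimed formula at m = p+1.
By the principle of mathematical induction, the result holds for all m ≥ 1.

t_m = 3(-2)^m + 5(-3)^(m - 1)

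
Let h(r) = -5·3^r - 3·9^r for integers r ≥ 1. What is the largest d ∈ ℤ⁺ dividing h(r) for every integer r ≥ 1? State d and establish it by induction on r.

d = 6

Computing the first values: h(1) = -42 and h(2) = -288; gcd(-42, -288) = 6, so d ≤ 6.
We prove 6 | -5·3^r - 3·9^r for all r ≥ 1 by induction on r.
Base case (r = 1): h(1) = -42 = 6·(-7), so 6 | h(1).
Inductive step: suppose the statement holds for some p ≥ 1, i.e. 6 | h(p). Then
h(p+1) − 9·h(p) = (-5·3^(p+1) - 3·9^(p+1)) − 9·(-5·3^p - 3·9^p) = (-5)·3^p·(3 − 9) = (30)·3^p. Since 6 | h(p) by the inductive hypothesis, 6 | 9·h(p); and 6 | 30 since 30 = 6·5. Therefore 6 | h(p+1).
Hence, by induction on r, the claim holds for every r ≥ 1.
Therefore the largest such d is 6.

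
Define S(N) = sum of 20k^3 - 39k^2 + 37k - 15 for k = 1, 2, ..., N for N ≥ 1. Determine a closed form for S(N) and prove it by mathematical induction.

We claim S(N) = N(5N^3 - 3N^2 + 4N - 3) for all N ≥ 1.
Base case (N = 1): S(1) = 3, and the closed form gives 3. They agree.
For the inductive step, assume it holds for an arbitrary k ≥ 1, so S(k) = k(5k^3 - 3k^2 + 4k - 3).
Then S(k+1) = S(k) + (20k^3 + 21k^2 + 19k + 3) = (k(5k^3 - 3k^2 + 4k - 3)) + (20k^3 + 21k^2 + 19k + 3).
Simplifying, S(k+1) = (k + 1)(5k^3 + 12k^2 + 13k + 3) = (k+1)(5(k+1)^3 - 3(k+1)^2 + 4(k+1) - 3),
which is the closed form with N = k+1.
By induction, the statement is established for all N ≥ 1.

S(N) = N(5N^3 - 3N^2 + 4N - 3)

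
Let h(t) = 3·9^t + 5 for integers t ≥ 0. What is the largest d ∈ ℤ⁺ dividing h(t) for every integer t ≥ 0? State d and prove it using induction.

Computing the first values: h(0) = 8 and h(1) = 32; gcd(8, 32) = 8, so d ≤ 8.
We prove 8 | 3·9^t + 5 for all t ≥ 0 by induction on t.
For the base case t = 0: h(0) = 8 = 8·(1), so 8 | h(0).
Suppose the result is true for t = k, i.e. 8 | h(k). Then
h(k+1) = 3·9^(k+1) + 5 = 9·(3·9^k + 5) - 40 = 9·h(k) - 40. The first term is divisible by 8 by the inductive hypothesis, and -40 is divisible by 8. Hence 8 | h(k+1).
Hence, by induction on t, the claim holds for every t ≥ 0.
Therefore the largest such d is 8.

d = 8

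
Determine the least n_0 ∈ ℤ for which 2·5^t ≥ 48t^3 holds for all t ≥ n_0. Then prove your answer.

n_0 = 5

At t = 4: 1250 < 3072, so the inequality fails and n_0 ≥ 5. We prove 2·5^t ≥ 48t^3 for all t ≥ 5.
For the base case t = 5: 2·5^t = 6250 and 48t^3 = 6000, so 6250 ≥ 6000.
Inductive step: suppose the statement holds for some r ≥ 5, so 2·5^r ≥ 48r^3.
Then 2·5^(r + 1) = 5·(2·5^r) ≥ 5·(48r^3).
Also, for r ≥ 5 we have 5·(48r^3) ≥ 48(r+1)^3, since 5 ≥ (1 + 1/r)^3 for all r ≥ 5.
Combining, 2·5^(r + 1) ≥ 48(r+1)^3.
Hence, by induction on t, the claim holds for every t ≥ 5.
Hence the smallest such n_0 is 5.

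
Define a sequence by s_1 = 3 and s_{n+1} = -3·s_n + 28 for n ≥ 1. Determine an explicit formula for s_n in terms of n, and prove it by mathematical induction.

Computing the first terms: s_1 = 3, s_2 = 19, s_3 = -29. This suggests s_n = -4(-3)^(n - 1) + 7.
Base step (n = 1): the formula gives 3 = 3 = s_1.
For the inductive step, assume it holds for an arbitrary j ≥ 1, so s_j = -4(-3)^(j - 1) + 7.
Then s_{j+1} = -3·s_j + 28 = -3·(-4(-3)^(j - 1) + 7) + 28 = -4(-3)^j + 7 = -4(-3)^((j+1) - 1) + 7,
which is the claimed formula at n = j+1.
This completes the induction.

s_n = -4(-3)^(n - 1) + 7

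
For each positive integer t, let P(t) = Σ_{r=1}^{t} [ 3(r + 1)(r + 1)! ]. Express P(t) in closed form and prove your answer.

We claim P(t) = 3(t + 2)! - 6 for all t ≥ 1.
Base step (t = 1): P(1) = 12, and the closed form gives 12. They agree.
Suppose the result is true for t = r, so P(r) = 3(r + 2)! - 6.
Then P(r+1) = P(r) + (3(r + 2)(r + 2)!) = (3(r + 2)! - 6) + (3(r + 2)(r + 2)!).
Simplifying, P(r+1) = 3((r+1) + 2)! - 6,
which is the closed form with t = r+1.
This completes the induction.

P(t) = 3(t + 2)! - 6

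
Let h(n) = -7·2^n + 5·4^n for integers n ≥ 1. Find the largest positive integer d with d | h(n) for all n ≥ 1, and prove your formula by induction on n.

Computing the first values: h(1) = 6 and h(2) = 52; gcd(6, 52) = 2, so d ≤ 2.
We prove 2 | -7·2^n + 5·4^n for all n ≥ 1 by induction on n.
Base case (n = 1): h(1) = 6 = 2·(3), so 2 | h(1).
Suppose the result is true for n = j, i.e. 2 | h(j). Then
h(j+1) − 4·h(j) = (-7·2^(j+1) + 5·4^(j+1)) − 4·(-7·2^j + 5·4^j) = (-7)·2^j·(2 − 4) = (14)·2^j. Since 2 | h(j) by the inductive hypothesis, 2 | 4·h(j); and 2 | 14 since 14 = 2·7. Therefore 2 | h(j+1).
This completes the induction.
Therefore the largest such d is 2.

d = 2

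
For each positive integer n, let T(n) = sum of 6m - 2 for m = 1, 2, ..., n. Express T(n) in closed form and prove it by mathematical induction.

T(n) = n(3n + 1)

We claim T(n) = n(3n + 1) for all n ≥ 1.
Base case (n = 1): T(1) = 4, and the closed form gives 4. They agree.
Inductive step: suppose the statement holds for some m ≥ 1, so T(m) = m(3m + 1).
Then T(m+1) = T(m) + (6m + 4) = (m(3m + 1)) + (6m + 4).
Simplifying, T(m+1) = (m + 1)(3m + 4) = (m+1)(3(m+1) + 1),
which is the closed form with n = m+1.
By induction, the statement is established for all n ≥ 1.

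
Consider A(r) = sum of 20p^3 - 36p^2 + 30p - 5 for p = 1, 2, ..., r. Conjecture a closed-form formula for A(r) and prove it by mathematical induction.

A(r) = r(5r^3 - 2r^2 + 2r + 4)

We claim A(r) = r(5r^3 - 2r^2 + 2r + 4) for all r ≥ 1.
Base step (r = 1): A(1) = 9, and the closed form gives 9. They agree.
Inductive step: assume the claim holds for r = p, so A(p) = p(5p^3 - 2p^2 + 2p + 4).
Then A(p+1) = A(p) + (20p^3 + 24p^2 + 18p + 9) = (p(5p^3 - 2p^2 + 2p + 4)) + (20p^3 + 24p^2 + 18p + 9).
Simplifying, A(p+1) = (p + 1)(5p^3 + 13p^2 + 13p + 9) = (p+1)(5(p+1)^3 - 2(p+1)^2 + 2(p+1) + 4),
which is the closed form with r = p+1.
This completes the induction.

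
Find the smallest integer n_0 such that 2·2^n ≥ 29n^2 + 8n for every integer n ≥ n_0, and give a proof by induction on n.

At n = 10: 2048 < 2980, so the inequality fails and n_0 ≥ 11. We prove 2·2^n ≥ 29n^2 + 8n for all n ≥ 11.
For the base case n = 11: 2·2^n = 4096 and 29n^2 + 8n = 3597, so 4096 ≥ 3597.
Suppose the result is true for n = p, so 2·2^p ≥ 29p^2 + 8p.
Then 2·2^(p + 1) = 2·(2·2^p) ≥ 2·(29p^2 + 8p).
Also, for p ≥ 11 we have 2·(29p^2 + 8p) ≥ 29(p+1)^2 + 8(p+1), since 2·(29p^2 + 8p) − (29(p+1)^2 + 8(p+1)) = 29p^2 - 50p - 37, which is nonnegative for all p ≥ 11.
Combining, 2·2^(p + 1) ≥ 29(p+1)^2 + 8(p+1).
By the principle of mathematical induction, the result holds for all n ≥ 11.
Hence the smallest such n_0 is 11.

n_0 = 11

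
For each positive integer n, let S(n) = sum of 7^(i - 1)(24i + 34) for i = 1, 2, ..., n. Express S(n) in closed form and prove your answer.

S(n) = 7^n(4n + 5) - 5

We claim S(n) = 7^n(4n + 5) - 5 for all n ≥ 1.
Base case (n = 1): S(1) = 58, and the closed form gives 58. They agree.
Inductive step: suppose the statement holds for some i ≥ 1, so S(i) = 7^i(4i + 5) - 5.
Then S(i+1) = S(i) + (7^i(24i + 58)) = (7^i(4i + 5) - 5) + (7^i(24i + 58)).
Simplifying, S(i+1) = 28·7^i·i + 63·7^i - 5 = 7^(i+1)(4(i+1) + 5) - 5,
which is the closed form with n = i+1.
By induction, the statement is established for all n ≥ 1.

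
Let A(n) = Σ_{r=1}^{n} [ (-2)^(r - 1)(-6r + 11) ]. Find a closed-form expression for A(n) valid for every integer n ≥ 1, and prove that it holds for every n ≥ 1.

We claim A(n) = (-2)^n(2n - 3) + 3 for all n ≥ 1.
When n = 1: A(1) = 5, and the closed form gives 5. They agree.
For the inductive step, assume it holds for an arbitrary r ≥ 1, so A(r) = (-2)^r(2r - 3) + 3.
Then A(r+1) = A(r) + ((-2)^r(-6r + 5)) = ((-2)^r(2r - 3) + 3) + ((-2)^r(-6r + 5)).
Simplifying, A(r+1) = -(-2)^(r + 1) - (-2)^(r + 2)r + 3 = (-2)^(r+1)(2(r+1) - 3) + 3,
which is the closed form with n = r+1.
This completes the induction.

A(n) = (-2)^n(2n - 3) + 3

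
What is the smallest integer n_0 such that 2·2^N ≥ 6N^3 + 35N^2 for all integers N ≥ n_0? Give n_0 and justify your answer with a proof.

n_0 = 14

At N = 13: 16384 < 19097, so the inequality fails and n_0 ≥ 14. We prove 2·2^N ≥ 6N^3 + 35N^2 for all N ≥ 14.
Base case (N = 14): 2·2^N = 32768 and 6N^3 + 35N^2 = 23324, so 32768 ≥ 23324.
For the inductive step, assume it holds for an arbitrary p ≥ 14, so 2·2^p ≥ 6p^3 + 35p^2.
Then 2·2^(p + 1) = 2·(2·2^p) ≥ 2·(6p^3 + 35p^2).
Also, for p ≥ 14 we have 2·(6p^3 + 35p^2) ≥ 6(p+1)^3 + 35(p+1)^2, since 2·(6p^3 + 35p^2) − (6(p+1)^3 + 35(p+1)^2) = 6p^3 + 17p^2 - 88p - 41, which is nonnegative for all p ≥ 14.
Combining, 2·2^(p + 1) ≥ 6(p+1)^3 + 35(p+1)^2.
This completes the induction.
Hence the smallest such n_0 is 14.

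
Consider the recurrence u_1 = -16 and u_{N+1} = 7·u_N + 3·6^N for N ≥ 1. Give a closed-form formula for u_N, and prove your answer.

Computing the first terms: u_1 = -16, u_2 = -94, u_3 = -550. This suggests u_N = -3·6^N + 2·7^(N - 1).
Base step (N = 1): the formula gives -16 = -16 = u_1.
Inductive step: suppose the statement holds for some k ≥ 1, so u_k = -3·6^k + 2·7^(k - 1).
Then u_{k+1} = 7·u_k + 3·6^k = 7·(-3·6^k + 2·7^(k - 1)) + 3·6^k = -3·6^(k + 1) + 2·7^k = -3·6^(k+1) + 2·7^((k+1) - 1),
which is the claimed formula at N = k+1.
Hence, by induction on N, the claim holds for every N ≥ 1.

u_N = -3·6^N + 2·7^(N - 1)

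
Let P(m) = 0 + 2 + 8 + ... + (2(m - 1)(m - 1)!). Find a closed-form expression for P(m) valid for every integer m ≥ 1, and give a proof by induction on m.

P(m) = 2m! - 2

We claim P(m) = 2m! - 2 for all m ≥ 1.
When m = 1: P(1) = 0, and the closed form gives 0. They agree.
For the inductive step, assume it holds for an arbitrary r ≥ 1, so P(r) = 2r! - 2.
Then P(r+1) = P(r) + (2r·r!) = (2r! - 2) + (2r·r!).
Simplifying, P(r+1) = 2(r+1)! - 2,
which is the closed form with m = r+1.
Hence, by induction on m, the claim holds for every m ≥ 1.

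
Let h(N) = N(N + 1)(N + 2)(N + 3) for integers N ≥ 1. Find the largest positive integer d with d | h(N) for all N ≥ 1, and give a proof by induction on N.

d = 24

Computing the first values: h(1) = 24 and h(2) = 120; gcd(24, 120) = 24, so d ≤ 24.
We prove 24 | N(N + 1)(N + 2)(N + 3) for all N ≥ 1 by induction on N.
Base case (N = 1): h(1) = 24 = 24·(1), so 24 | h(1).
Suppose the result is true for N = j, i.e. 24 | h(j). Then
h(j+1) − h(j) = (j+1)·(j+2)·(j+3)·(j+4) − j·(j+1)·(j+2)·(j+3) = (j+1)·(j+2)·(j+3)·[(j+4) − j] = 4·(j+1)·(j+2)·(j+3). The product of 3 consecutive integers is divisible by (3)! = 6, so h(j+1) − h(j) is divisible by 4·6 = 24. By the inductive hypothesis 24 | h(j), hence 24 | h(j+1).
By induction, the statement is established for all N ≥ 1.
Therefore the largest such d is 24.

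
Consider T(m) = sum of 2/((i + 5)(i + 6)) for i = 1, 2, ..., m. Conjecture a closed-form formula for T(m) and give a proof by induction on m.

We claim T(m) = m/(3(m + 6)) for all m ≥ 1.
For the base case m = 1: T(1) = 1/21, and the closed form gives 1/21. They agree.
Inductive step: assume the claim holds for m = i, so T(i) = i/(3(i + 6)).
Then T(i+1) = T(i) + (2/((i + 6)(i + 7))) = (i/(3(i + 6))) + (2/((i + 6)(i + 7))).
Simplifying, T(i+1) = (i + 1)/(3(i + 7)) = (i+1)/(3((i+1) + 6)),
which is the closed form with m = i+1.
This completes the induction.

T(m) = m/(3(m + 6))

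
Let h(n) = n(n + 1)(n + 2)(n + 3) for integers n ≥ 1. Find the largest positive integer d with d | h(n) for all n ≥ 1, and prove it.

d = 24

Computing the first values: h(1) = 24 and h(2) = 120; gcd(24, 120) = 24, so d ≤ 24.
We prove 24 | n(n + 1)(n + 2)(n + 3) for all n ≥ 1 by induction on n.
For the base case n = 1: h(1) = 24 = 24·(1), so 24 | h(1).
For the inductive step, assume it holds for an arbitrary p ≥ 1, i.e. 24 | h(p). Then
h(p+1) − h(p) = (p+1)·(p+2)·(p+3)·(p+4) − p·(p+1)·(p+2)·(p+3) = (p+1)·(p+2)·(p+3)·[(p+4) − p] = 4·(p+1)·(p+2)·(p+3). The product of 3 consecutive integers is divisible by (3)! = 6, so h(p+1) − h(p) is divisible by 4·6 = 24. By the inductive hypothesis 24 | h(p), hence 24 | h(p+1).
Hence, by induction on n, the claim holds for every n ≥ 1.
Therefore the largest such d is 24.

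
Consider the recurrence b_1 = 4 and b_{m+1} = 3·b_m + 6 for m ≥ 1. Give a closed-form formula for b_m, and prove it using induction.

b_m = 7·3^(m - 1) - 3

Computing the first terms: b_1 = 4, b_2 = 18, b_3 = 60. This suggests b_m = 7·3^(m - 1) - 3.
Base case (m = 1): the formula gives 4 = 4 = b_1.
Inductive step: suppose the statement holds for some p ≥ 1, so b_p = 7·3^(p - 1) - 3.
Then b_{p+1} = 3·b_p + 6 = 3·(7·3^(p - 1) - 3) + 6 = 7·3^p - 3 = 7·3^((p+1) - 1) - 3,
which is the claimed formula at m = p+1.
By the principle of mathematical induction, the result holds for all m ≥ 1.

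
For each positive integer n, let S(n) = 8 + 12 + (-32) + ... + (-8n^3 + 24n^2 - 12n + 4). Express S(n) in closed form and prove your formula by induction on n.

We claim S(n) = -2n(n^3 - 2n^2 - 2n - 1) for all n ≥ 1.
Base step (n = 1): S(1) = 8, and the closed form gives 8. They agree.
Suppose the result is true for n = i, so S(i) = 2i(-i^3 + 2i^2 + 2i + 1).
Then S(i+1) = S(i) + (-8i^3 + 12i + 8) = (2i(-i^3 + 2i^2 + 2i + 1)) + (-8i^3 + 12i + 8).
Simplifying, S(i+1) = -2(i + 1)(i^3 + i^2 - 3i - 4) = -2(i+1)((i+1)^3 - 2(i+1)^2 - 2(i+1) - 1),
which is the closed form with n = i+1.
Hence, by induction on n, the claim holds for every n ≥ 1.

S(n) = -2n(n^3 - 2n^2 - 2n - 1)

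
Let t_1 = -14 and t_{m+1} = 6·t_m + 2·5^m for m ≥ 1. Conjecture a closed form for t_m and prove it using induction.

t_m = -2·5^m - 4·6^(m - 1)

Computing the first terms: t_1 = -14, t_2 = -74, t_3 = -394. This suggests t_m = -2·5^m - 4·6^(m - 1).
Base step (m = 1): the formula gives -14 = -14 = t_1.
Inductive step: suppose the statement holds for some r ≥ 1, so t_r = -2·5^r - 4·6^(r - 1).
Then t_{r+1} = 6·t_r + 2·5^r = 6·(-2·5^r - 4·6^(r - 1)) + 2·5^r = -2·5^(r + 1) - 4·6^r = -2·5^(r+1) - 4·6^((r+1) - 1),
which is the claimed formula at m = r+1.
This completes the induction.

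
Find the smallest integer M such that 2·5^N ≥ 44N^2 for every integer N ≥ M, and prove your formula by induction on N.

M = 4

At N = 3: 250 < 396, so the inequality fails and M ≥ 4. We prove 2·5^N ≥ 44N^2 for all N ≥ 4.
Base step (N = 4): 2·5^N = 1250 and 44N^2 = 704, so 1250 ≥ 704.
Inductive step: assume the claim holds for N = m, so 2·5^m ≥ 44m^2.
Then 2·5^(m + 1) = 5·(2·5^m) ≥ 5·(44m^2).
Also, for m ≥ 4 we have 5·(44m^2) ≥ 44(m+1)^2, since 5 ≥ (1 + 1/m)^2 for all m ≥ 4.
Combining, 2·5^(m + 1) ≥ 44(m+1)^2.
By the principle of mathematical induction, the result holds for all N ≥ 4.
Hence the smallest such M is 4.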